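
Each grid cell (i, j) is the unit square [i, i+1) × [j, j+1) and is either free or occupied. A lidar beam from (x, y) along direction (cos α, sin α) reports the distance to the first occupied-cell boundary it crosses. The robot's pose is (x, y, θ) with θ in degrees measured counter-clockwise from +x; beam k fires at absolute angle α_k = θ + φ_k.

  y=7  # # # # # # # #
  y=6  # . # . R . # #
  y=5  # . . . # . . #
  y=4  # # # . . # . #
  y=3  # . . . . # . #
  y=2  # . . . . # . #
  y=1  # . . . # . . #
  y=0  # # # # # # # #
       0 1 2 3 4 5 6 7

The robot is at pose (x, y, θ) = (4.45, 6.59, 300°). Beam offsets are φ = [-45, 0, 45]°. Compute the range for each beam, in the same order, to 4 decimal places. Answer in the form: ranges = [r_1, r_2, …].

beam 1: φ=-45°, α=255°
  cosα=-0.2588 sinα=-0.9659 | (4,6) | tMaxX 1.7387 tMaxY 0.6108 | tΔX 3.8637 tΔY 1.0353
    t=0.6108 [y] (4,5) — stop
  → r_1 = 0.6108
beam 2: φ=0°, α=300°
  cosα=0.5000 sinα=-0.8660 | (4,6) | tMaxX 1.1000 tMaxY 0.6813 | tΔX 2.0000 tΔY 1.1547
    t=0.6813 [y] (4,5) — stop
  → r_2 = 0.6813
beam 3: φ=45°, α=345°
  cosα=0.9659 sinα=-0.2588 | (4,6) | tMaxX 0.5694 tMaxY 2.2796 | tΔX 1.0353 tΔY 3.8637
    t=0.5694 [x] (5,6)
    t=1.6047 [x] (6,6) — stop
  → r_3 = 1.6047

ranges = [0.6108, 0.6813, 1.6047]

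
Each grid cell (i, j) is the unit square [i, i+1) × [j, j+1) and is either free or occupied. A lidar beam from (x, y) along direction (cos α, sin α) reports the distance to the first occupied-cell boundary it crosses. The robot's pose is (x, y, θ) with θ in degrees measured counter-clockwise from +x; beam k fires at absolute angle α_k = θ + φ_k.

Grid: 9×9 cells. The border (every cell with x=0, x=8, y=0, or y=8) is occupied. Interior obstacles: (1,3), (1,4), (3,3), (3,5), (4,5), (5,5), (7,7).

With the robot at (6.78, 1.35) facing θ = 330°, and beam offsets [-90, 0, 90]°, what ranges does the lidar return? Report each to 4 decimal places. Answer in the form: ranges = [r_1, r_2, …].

beam 1: φ=-90°, α=240°
  direction (-0.5000, -0.8660); cell (6,1); t to first gridline: x 1.5600, y 0.4041 (then +2.0000 / +1.1547)
    (6,0) via y @ 0.4041  # hit
  → r_1 = 0.4041
beam 2: φ=0°, α=330°
  direction (0.8660, -0.5000); cell (6,1); t to first gridline: x 0.2540, y 0.7000 (then +1.1547 / +2.0000)
    (7,1) via x @ 0.2540
    (7,0) via y @ 0.7000  # hit
  → r_2 = 0.7000
beam 3: φ=90°, α=60°
  direction (0.5000, 0.8660); cell (6,1); t to first gridline: x 0.4400, y 0.7506 (then +2.0000 / +1.1547)
    (7,1) via x @ 0.4400
    (7,2) via y @ 0.7506
    (7,3) via y @ 1.9053
    (8,3) via x @ 2.4400  # hit
  → r_3 = 2.4400

ranges = [0.4041, 0.7000, 2.4400]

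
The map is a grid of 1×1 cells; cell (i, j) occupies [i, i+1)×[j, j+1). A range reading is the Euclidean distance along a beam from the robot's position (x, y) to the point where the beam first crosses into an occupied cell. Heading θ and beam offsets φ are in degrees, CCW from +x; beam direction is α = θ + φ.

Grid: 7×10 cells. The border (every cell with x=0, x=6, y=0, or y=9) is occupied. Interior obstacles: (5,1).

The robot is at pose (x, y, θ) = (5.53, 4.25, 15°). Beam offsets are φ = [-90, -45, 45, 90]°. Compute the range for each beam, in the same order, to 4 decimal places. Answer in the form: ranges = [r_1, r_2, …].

beam 1: φ=-90°, α=285°
  direction (0.2588, -0.9659); cell (5,4); t to first gridline: x 1.8159, y 0.2588 (then +3.8637 / +1.0353)
    (5,3) via y @ 0.2588
    (5,2) via y @ 1.2941
    (6,2) via x @ 1.8159  # hit
  → r_1 = 1.8159
beam 2: φ=-45°, α=330°
  direction (0.8660, -0.5000); cell (5,4); t to first gridline: x 0.5427, y 0.5000 (then +1.1547 / +2.0000)
    (5,3) via y @ 0.5000
    (6,3) via x @ 0.5427  # hit
  → r_2 = 0.5427
beam 3: φ=45°, α=60°
  direction (0.5000, 0.8660); cell (5,4); t to first gridline: x 0.9400, y 0.8660 (then +2.0000 / +1.1547)
    (5,5) via y @ 0.8660
    (6,5) via x @ 0.9400  # hit
  → r_3 = 0.9400
beam 4: φ=90°, α=105°
  direction (-0.2588, 0.9659); cell (5,4); t to first gridline: x 2.0478, y 0.7765 (then +3.8637 / +1.0353)
    (5,5) via y @ 0.7765
    (5,6) via y @ 1.8117
    (4,6) via x @ 2.0478
    (4,7) via y @ 2.8470
    (4,8) via y @ 3.8823
    (4,9) via y @ 4.9176  # hit
  → r_4 = 4.9176

ranges = [1.8159, 0.5427, 0.9400, 4.9176]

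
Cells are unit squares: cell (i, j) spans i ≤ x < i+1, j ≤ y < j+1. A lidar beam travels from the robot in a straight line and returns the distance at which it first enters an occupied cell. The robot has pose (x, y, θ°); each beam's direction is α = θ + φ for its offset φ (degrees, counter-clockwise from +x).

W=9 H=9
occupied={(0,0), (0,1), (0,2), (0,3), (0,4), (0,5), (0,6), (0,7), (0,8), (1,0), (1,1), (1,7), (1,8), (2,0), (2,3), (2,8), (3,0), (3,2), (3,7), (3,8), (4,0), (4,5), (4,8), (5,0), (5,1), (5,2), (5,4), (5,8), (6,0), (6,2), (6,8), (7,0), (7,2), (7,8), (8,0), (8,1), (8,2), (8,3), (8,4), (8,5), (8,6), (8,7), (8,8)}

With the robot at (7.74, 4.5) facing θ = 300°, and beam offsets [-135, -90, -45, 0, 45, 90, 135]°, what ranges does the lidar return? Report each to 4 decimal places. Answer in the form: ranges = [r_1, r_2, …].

ranges = [1.8014, 3.0000, 1.5529, 0.5200, 0.2692, 0.3002, 1.0046]

beam 1: φ=-135°, α=165°
  direction (-0.9659, 0.2588); cell (7,4); t to first gridline: x 0.7661, y 1.9319 (then +1.0353 / +3.8637)
    (6,4) via x @ 0.7661
    (5,4) via x @ 1.8014  # hit
  → r_1 = 1.8014
beam 2: φ=-90°, α=210°
  direction (-0.8660, -0.5000); cell (7,4); t to first gridline: x 0.8545, y 1.0000 (then +1.1547 / +2.0000)
    (6,4) via x @ 0.8545
    (6,3) via y @ 1.0000
    (5,3) via x @ 2.0092
    (5,2) via y @ 3.0000  # hit
  → r_2 = 3.0000
beam 3: φ=-45°, α=255°
  direction (-0.2588, -0.9659); cell (7,4); t to first gridline: x 2.8591, y 0.5176 (then +3.8637 / +1.0353)
    (7,3) via y @ 0.5176
    (7,2) via y @ 1.5529  # hit
  → r_3 = 1.5529
beam 4: φ=0°, α=300°
  direction (0.5000, -0.8660); cell (7,4); t to first gridline: x 0.5200, y 0.5774 (then +2.0000 / +1.1547)
    (8,4) via x @ 0.5200  # hit
  → r_4 = 0.5200
beam 5: φ=45°, α=345°
  direction (0.9659, -0.2588); cell (7,4); t to first gridline: x 0.2692, y 1.9319 (then +1.0353 / +3.8637)
    (8,4) via x @ 0.2692  # hit
  → r_5 = 0.2692
beam 6: φ=90°, α=30°
  direction (0.8660, 0.5000); cell (7,4); t to first gridline: x 0.3002, y 1.0000 (then +1.1547 / +2.0000)
    (8,4) via x @ 0.3002  # hit
  → r_6 = 0.3002
beam 7: φ=135°, α=75°
  direction (0.2588, 0.9659); cell (7,4); t to first gridline: x 1.0046, y 0.5176 (then +3.8637 / +1.0353)
    (7,5) via y @ 0.5176
    (8,5) via x @ 1.0046  # hit
  → r_7 = 1.0046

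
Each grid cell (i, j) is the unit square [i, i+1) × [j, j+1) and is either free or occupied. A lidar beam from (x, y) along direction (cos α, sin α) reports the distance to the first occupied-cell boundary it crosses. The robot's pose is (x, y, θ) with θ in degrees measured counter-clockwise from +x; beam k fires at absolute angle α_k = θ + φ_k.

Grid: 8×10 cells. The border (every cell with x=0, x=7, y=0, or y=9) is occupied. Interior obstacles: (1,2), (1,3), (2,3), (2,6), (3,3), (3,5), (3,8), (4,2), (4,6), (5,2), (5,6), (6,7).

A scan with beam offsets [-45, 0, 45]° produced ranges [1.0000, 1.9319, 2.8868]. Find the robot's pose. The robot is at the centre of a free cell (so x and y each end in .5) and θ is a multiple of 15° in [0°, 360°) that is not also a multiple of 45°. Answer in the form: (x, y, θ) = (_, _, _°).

Enumerate (i+0.5, j+0.5, θ) over the 36 free cells and 16 admissible headings. For each, cast all 3 beams and compare to the given ranges.
  (5.5, 1.5, 330°): beam 1 = 0.5176 ≠ 1.0000 ✗
  (4.5, 5.5, 165°): beam 1 = 0.5774 ≠ 1.0000 ✗
  (6.5, 5.5, 15°): beam 1 = 0.5774 ≠ 1.0000 ✗
  …
  (6.5, 4.5, 105°): r_1=1.0000, r_2=1.9319, r_3=2.8868 — all match ✓
Only this pose fits every beam.

(x, y, θ) = (6.5, 4.5, 105°)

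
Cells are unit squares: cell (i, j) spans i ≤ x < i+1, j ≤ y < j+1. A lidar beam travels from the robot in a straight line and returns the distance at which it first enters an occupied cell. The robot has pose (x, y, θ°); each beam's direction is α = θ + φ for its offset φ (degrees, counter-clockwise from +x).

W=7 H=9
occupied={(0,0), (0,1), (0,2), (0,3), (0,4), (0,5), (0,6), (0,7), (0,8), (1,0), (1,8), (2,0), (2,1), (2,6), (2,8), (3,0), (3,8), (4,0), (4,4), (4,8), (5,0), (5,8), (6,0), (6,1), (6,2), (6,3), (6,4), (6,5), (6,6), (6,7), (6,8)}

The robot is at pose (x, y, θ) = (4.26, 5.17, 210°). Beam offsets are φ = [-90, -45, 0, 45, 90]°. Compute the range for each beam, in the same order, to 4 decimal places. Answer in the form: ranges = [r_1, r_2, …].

ranges = [3.2678, 3.3750, 3.7643, 0.1760, 0.1963]

beam 1: φ=-90°, α=120°
  dir = (cos 120°, sin 120°) = (-0.5000, 0.8660); from cell (4,5)
  next x-line at t=0.5200, next y-line at t=0.9584; Δt_x=2.0000, Δt_y=1.1547
    x: enter (3,5) at t=0.5200
    y: enter (3,6) at t=0.9584
    y: enter (3,7) at t=2.1131
    x: enter (2,7) at t=2.5200
    y: enter (2,8) at t=3.2678 ← occupied
  → r_1 = 3.2678
beam 2: φ=-45°, α=165°
  dir = (cos 165°, sin 165°) = (-0.9659, 0.2588); from cell (4,5)
  next x-line at t=0.2692, next y-line at t=3.2069; Δt_x=1.0353, Δt_y=3.8637
    x: enter (3,5) at t=0.2692
    x: enter (2,5) at t=1.3044
    x: enter (1,5) at t=2.3397
    y: enter (1,6) at t=3.2069
    x: enter (0,6) at t=3.3750 ← occupied
  → r_2 = 3.3750
beam 3: φ=0°, α=210°
  dir = (cos 210°, sin 210°) = (-0.8660, -0.5000); from cell (4,5)
  next x-line at t=0.3002, next y-line at t=0.3400; Δt_x=1.1547, Δt_y=2.0000
    x: enter (3,5) at t=0.3002
    y: enter (3,4) at t=0.3400
    x: enter (2,4) at t=1.4549
    y: enter (2,3) at t=2.3400
    x: enter (1,3) at t=2.6096
    x: enter (0,3) at t=3.7643 ← occupied
  → r_3 = 3.7643
beam 4: φ=45°, α=255°
  dir = (cos 255°, sin 255°) = (-0.2588, -0.9659); from cell (4,5)
  next x-line at t=1.0046, next y-line at t=0.1760; Δt_x=3.8637, Δt_y=1.0353
    y: enter (4,4) at t=0.1760 ← occupied
  → r_4 = 0.1760
beam 5: φ=90°, α=300°
  dir = (cos 300°, sin 300°) = (0.5000, -0.8660); from cell (4,5)
  next x-line at t=1.4800, next y-line at t=0.1963; Δt_x=2.0000, Δt_y=1.1547
    y: enter (4,4) at t=0.1963 ← occupied
  → r_5 = 0.1963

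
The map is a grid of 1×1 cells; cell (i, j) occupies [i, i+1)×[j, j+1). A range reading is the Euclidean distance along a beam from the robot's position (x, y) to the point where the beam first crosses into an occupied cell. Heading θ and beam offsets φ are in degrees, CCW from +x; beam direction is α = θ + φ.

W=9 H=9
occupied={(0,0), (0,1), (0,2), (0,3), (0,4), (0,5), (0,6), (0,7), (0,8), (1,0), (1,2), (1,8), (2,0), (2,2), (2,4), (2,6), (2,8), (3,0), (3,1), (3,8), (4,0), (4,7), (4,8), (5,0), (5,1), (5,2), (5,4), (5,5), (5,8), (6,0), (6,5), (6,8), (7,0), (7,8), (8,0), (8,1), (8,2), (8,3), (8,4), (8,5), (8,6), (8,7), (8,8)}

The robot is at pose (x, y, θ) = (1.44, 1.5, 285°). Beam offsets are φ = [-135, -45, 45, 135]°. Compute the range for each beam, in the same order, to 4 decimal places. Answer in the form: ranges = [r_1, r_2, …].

beam 1: φ=-135°, α=150°
  cosα=-0.8660 sinα=0.5000 | (1,1) | tMaxX 0.5081 tMaxY 1.0000 | tΔX 1.1547 tΔY 2.0000
    t=0.5081 [x] (0,1) — stop
  → r_1 = 0.5081
beam 2: φ=-45°, α=240°
  cosα=-0.5000 sinα=-0.8660 | (1,1) | tMaxX 0.8800 tMaxY 0.5774 | tΔX 2.0000 tΔY 1.1547
    t=0.5774 [y] (1,0) — stop
  → r_2 = 0.5774
beam 3: φ=45°, α=330°
  cosα=0.8660 sinα=-0.5000 | (1,1) | tMaxX 0.6466 tMaxY 1.0000 | tΔX 1.1547 tΔY 2.0000
    t=0.6466 [x] (2,1)
    t=1.0000 [y] (2,0) — stop
  → r_3 = 1.0000
beam 4: φ=135°, α=60°
  cosα=0.5000 sinα=0.8660 | (1,1) | tMaxX 1.1200 tMaxY 0.5774 | tΔX 2.0000 tΔY 1.1547
    t=0.5774 [y] (1,2) — stop
  → r_4 = 0.5774

ranges = [0.5081, 0.5774, 1.0000, 0.5774]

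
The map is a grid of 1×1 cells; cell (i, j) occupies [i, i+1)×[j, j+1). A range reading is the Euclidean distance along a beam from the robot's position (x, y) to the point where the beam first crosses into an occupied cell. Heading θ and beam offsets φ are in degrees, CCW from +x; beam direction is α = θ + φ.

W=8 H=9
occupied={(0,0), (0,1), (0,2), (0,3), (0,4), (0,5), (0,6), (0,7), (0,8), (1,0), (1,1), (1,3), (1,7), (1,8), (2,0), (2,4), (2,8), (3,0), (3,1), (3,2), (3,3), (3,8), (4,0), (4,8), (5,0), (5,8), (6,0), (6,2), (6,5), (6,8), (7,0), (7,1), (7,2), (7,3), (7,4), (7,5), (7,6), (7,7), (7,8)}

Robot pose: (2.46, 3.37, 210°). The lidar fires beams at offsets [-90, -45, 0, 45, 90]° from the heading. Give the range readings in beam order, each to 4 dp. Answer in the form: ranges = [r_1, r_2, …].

beam 1: φ=-90°, α=120°
  direction (-0.5000, 0.8660); cell (2,3); t to first gridline: x 0.9200, y 0.7275 (then +2.0000 / +1.1547)
    (2,4) via y @ 0.7275  # hit
  → r_1 = 0.7275
beam 2: φ=-45°, α=165°
  direction (-0.9659, 0.2588); cell (2,3); t to first gridline: x 0.4762, y 2.4341 (then +1.0353 / +3.8637)
    (1,3) via x @ 0.4762  # hit
  → r_2 = 0.4762
beam 3: φ=0°, α=210°
  direction (-0.8660, -0.5000); cell (2,3); t to first gridline: x 0.5312, y 0.7400 (then +1.1547 / +2.0000)
    (1,3) via x @ 0.5312  # hit
  → r_3 = 0.5312
beam 4: φ=45°, α=255°
  direction (-0.2588, -0.9659); cell (2,3); t to first gridline: x 1.7773, y 0.3831 (then +3.8637 / +1.0353)
    (2,2) via y @ 0.3831
    (2,1) via y @ 1.4183
    (1,1) via x @ 1.7773  # hit
  → r_4 = 1.7773
beam 5: φ=90°, α=300°
  direction (0.5000, -0.8660); cell (2,3); t to first gridline: x 1.0800, y 0.4272 (then +2.0000 / +1.1547)
    (2,2) via y @ 0.4272
    (3,2) via x @ 1.0800  # hit
  → r_5 = 1.0800

ranges = [0.7275, 0.4762, 0.5312, 1.7773, 1.0800]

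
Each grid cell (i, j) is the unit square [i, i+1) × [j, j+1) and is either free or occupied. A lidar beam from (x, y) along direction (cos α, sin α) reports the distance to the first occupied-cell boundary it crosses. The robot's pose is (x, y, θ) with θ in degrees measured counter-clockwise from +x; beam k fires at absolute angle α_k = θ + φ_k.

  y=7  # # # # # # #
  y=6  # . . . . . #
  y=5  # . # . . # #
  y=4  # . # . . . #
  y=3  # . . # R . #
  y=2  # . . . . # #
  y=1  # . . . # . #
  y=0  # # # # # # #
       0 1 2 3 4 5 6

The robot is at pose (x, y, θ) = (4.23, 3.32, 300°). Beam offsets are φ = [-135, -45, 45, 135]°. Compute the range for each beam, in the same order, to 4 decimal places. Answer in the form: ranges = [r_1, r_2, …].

beam 1: φ=-135°, α=165°
  direction (-0.9659, 0.2588); cell (4,3); t to first gridline: x 0.2381, y 2.6273 (then +1.0353 / +3.8637)
    (3,3) via x @ 0.2381  # hit
  → r_1 = 0.2381
beam 2: φ=-45°, α=255°
  direction (-0.2588, -0.9659); cell (4,3); t to first gridline: x 0.8887, y 0.3313 (then +3.8637 / +1.0353)
    (4,2) via y @ 0.3313
    (3,2) via x @ 0.8887
    (3,1) via y @ 1.3666
    (3,0) via y @ 2.4018  # hit
  → r_2 = 2.4018
beam 3: φ=45°, α=345°
  direction (0.9659, -0.2588); cell (4,3); t to first gridline: x 0.7972, y 1.2364 (then +1.0353 / +3.8637)
    (5,3) via x @ 0.7972
    (5,2) via y @ 1.2364  # hit
  → r_3 = 1.2364
beam 4: φ=135°, α=75°
  direction (0.2588, 0.9659); cell (4,3); t to first gridline: x 2.9751, y 0.7040 (then +3.8637 / +1.0353)
    (4,4) via y @ 0.7040
    (4,5) via y @ 1.7393
    (4,6) via y @ 2.7745
    (5,6) via x @ 2.9751
    (5,7) via y @ 3.8098  # hit
  → r_4 = 3.8098

ranges = [0.2381, 2.4018, 1.2364, 3.8098]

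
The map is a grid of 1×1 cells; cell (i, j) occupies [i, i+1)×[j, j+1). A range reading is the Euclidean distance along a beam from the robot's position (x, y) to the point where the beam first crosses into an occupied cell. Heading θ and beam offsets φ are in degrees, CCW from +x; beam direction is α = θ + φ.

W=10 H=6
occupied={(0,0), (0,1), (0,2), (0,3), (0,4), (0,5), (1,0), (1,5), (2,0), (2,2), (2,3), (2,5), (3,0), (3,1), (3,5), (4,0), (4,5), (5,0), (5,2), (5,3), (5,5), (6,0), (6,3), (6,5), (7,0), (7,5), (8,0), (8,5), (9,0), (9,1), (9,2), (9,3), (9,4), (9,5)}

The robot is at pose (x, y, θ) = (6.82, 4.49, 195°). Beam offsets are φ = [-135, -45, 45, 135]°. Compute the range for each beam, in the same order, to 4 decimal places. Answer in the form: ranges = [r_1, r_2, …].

beam 1: φ=-135°, α=60°
  direction (0.5000, 0.8660); cell (6,4); t to first gridline: x 0.3600, y 0.5889 (then +2.0000 / +1.1547)
    (7,4) via x @ 0.3600
    (7,5) via y @ 0.5889  # hit
  → r_1 = 0.5889
beam 2: φ=-45°, α=150°
  direction (-0.8660, 0.5000); cell (6,4); t to first gridline: x 0.9469, y 1.0200 (then +1.1547 / +2.0000)
    (5,4) via x @ 0.9469
    (5,5) via y @ 1.0200  # hit
  → r_2 = 1.0200
beam 3: φ=45°, α=240°
  direction (-0.5000, -0.8660); cell (6,4); t to first gridline: x 1.6400, y 0.5658 (then +2.0000 / +1.1547)
    (6,3) via y @ 0.5658  # hit
  → r_3 = 0.5658
beam 4: φ=135°, α=330°
  direction (0.8660, -0.5000); cell (6,4); t to first gridline: x 0.2078, y 0.9800 (then +1.1547 / +2.0000)
    (7,4) via x @ 0.2078
    (7,3) via y @ 0.9800
    (8,3) via x @ 1.3625
    (9,3) via x @ 2.5172  # hit
  → r_4 = 2.5172

ranges = [0.5889, 1.0200, 0.5658, 2.5172]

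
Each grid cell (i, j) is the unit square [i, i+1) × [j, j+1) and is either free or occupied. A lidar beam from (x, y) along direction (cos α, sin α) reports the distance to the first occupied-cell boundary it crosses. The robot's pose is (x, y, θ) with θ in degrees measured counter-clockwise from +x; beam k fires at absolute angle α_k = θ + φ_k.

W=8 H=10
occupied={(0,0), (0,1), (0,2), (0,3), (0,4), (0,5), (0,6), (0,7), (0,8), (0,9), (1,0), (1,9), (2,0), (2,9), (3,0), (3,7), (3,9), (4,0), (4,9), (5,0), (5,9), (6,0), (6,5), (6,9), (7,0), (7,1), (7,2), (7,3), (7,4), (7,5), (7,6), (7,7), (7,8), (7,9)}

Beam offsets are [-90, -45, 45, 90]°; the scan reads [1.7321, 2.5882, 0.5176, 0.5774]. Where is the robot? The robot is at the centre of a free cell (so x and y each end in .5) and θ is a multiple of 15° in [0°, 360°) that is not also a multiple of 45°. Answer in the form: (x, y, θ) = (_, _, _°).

(x, y, θ) = (1.5, 6.5, 120°)

Enumerate (i+0.5, j+0.5, θ) over the 46 free cells and 16 admissible headings. For each, cast all 4 beams and compare to the given ranges.
  (2.5, 6.5, 285°): beam 1 = 1.5529 ≠ 1.7321 ✗
  (6.5, 2.5, 255°): beam 1 = 5.6940 ≠ 1.7321 ✗
  (5.5, 3.5, 120°): beam 2 = 1.9319 ≠ 2.5882 ✗
  (3.5, 3.5, 285°): beam 1 = 2.5882 ≠ 1.7321 ✗
  …
  (1.5, 6.5, 120°): r_1=1.7321, r_2=2.5882, r_3=0.5176, r_4=0.5774 — all match ✓
No second candidate reproduces the full scan.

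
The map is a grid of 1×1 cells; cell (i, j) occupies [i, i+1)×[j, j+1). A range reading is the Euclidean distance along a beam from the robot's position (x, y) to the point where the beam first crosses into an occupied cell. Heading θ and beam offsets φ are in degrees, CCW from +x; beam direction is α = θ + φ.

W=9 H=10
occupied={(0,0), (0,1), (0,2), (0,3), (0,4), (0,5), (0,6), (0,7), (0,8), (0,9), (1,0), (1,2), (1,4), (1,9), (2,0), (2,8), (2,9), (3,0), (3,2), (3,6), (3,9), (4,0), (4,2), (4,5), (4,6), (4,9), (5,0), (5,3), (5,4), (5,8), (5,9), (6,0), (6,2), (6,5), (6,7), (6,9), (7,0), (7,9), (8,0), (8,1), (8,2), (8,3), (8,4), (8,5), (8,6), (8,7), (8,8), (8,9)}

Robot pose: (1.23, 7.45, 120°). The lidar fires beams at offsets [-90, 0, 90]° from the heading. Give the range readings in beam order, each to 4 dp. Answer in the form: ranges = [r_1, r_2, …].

ranges = [1.1000, 0.4600, 0.2656]

beam 1: φ=-90°, α=30°
  direction (0.8660, 0.5000); cell (1,7); t to first gridline: x 0.8891, y 1.1000 (then +1.1547 / +2.0000)
    (2,7) via x @ 0.8891
    (2,8) via y @ 1.1000  # hit
  → r_1 = 1.1000
beam 2: φ=0°, α=120°
  direction (-0.5000, 0.8660); cell (1,7); t to first gridline: x 0.4600, y 0.6351 (then +2.0000 / +1.1547)
    (0,7) via x @ 0.4600  # hit
  → r_2 = 0.4600
beam 3: φ=90°, α=210°
  direction (-0.8660, -0.5000); cell (1,7); t to first gridline: x 0.2656, y 0.9000 (then +1.1547 / +2.0000)
    (0,7) via x @ 0.2656  # hit
  → r_3 = 0.2656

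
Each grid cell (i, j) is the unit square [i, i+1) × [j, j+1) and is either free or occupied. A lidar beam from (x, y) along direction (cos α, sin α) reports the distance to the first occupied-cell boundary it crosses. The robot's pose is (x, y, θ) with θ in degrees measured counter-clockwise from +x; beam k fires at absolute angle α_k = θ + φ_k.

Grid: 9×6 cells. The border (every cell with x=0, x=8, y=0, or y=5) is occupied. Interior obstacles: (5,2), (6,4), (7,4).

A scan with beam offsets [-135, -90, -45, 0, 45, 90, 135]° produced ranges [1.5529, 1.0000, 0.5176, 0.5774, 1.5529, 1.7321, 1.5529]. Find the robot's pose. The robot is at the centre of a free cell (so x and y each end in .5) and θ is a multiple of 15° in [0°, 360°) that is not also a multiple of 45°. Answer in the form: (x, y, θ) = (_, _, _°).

(x, y, θ) = (7.5, 2.5, 30°)

Enumerate (i+0.5, j+0.5, θ) over the 25 free cells and 16 admissible headings. For each, cast all 7 beams and compare to the given ranges.
  (4.5, 3.5, 255°): beam 1 = 1.7321 ≠ 1.5529 ✗
  (6.5, 2.5, 210°): beam 2 = 2.8868 ≠ 1.0000 ✗
  (2.5, 2.5, 210°): beam 1 = 2.5882 ≠ 1.5529 ✗
  (4.5, 1.5, 240°): beam 1 = 3.6235 ≠ 1.5529 ✗
  …
  (7.5, 2.5, 30°): r_1=1.5529, r_2=1.0000, r_3=0.5176, r_4=0.5774, r_5=1.5529, r_6=1.7321, r_7=1.5529 — all match ✓
Unique over the lattice → pose = (7.5, 2.5, 30°).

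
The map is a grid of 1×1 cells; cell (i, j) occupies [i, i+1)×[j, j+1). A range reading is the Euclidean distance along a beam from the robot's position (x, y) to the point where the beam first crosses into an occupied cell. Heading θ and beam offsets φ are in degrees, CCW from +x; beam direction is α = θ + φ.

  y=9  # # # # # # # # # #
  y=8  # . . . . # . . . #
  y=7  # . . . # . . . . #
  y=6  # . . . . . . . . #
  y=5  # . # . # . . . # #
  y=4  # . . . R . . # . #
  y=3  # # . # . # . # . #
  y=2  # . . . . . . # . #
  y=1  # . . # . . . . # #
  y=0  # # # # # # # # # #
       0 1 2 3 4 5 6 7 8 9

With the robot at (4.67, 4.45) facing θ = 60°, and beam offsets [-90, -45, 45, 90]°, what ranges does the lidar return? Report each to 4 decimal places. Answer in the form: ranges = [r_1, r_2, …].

ranges = [0.9000, 3.4475, 0.5694, 1.9283]

beam 1: φ=-90°, α=330°
  dir = (cos 330°, sin 330°) = (0.8660, -0.5000); from cell (4,4)
  next x-line at t=0.3811, next y-line at t=0.9000; Δt_x=1.1547, Δt_y=2.0000
    x: enter (5,4) at t=0.3811
    y: enter (5,3) at t=0.9000 ← occupied
  → r_1 = 0.9000
beam 2: φ=-45°, α=15°
  dir = (cos 15°, sin 15°) = (0.9659, 0.2588); from cell (4,4)
  next x-line at t=0.3416, next y-line at t=2.1250; Δt_x=1.0353, Δt_y=3.8637
    x: enter (5,4) at t=0.3416
    x: enter (6,4) at t=1.3769
    y: enter (6,5) at t=2.1250
    x: enter (7,5) at t=2.4122
    x: enter (8,5) at t=3.4475 ← occupied
  → r_2 = 3.4475
beam 3: φ=45°, α=105°
  dir = (cos 105°, sin 105°) = (-0.2588, 0.9659); from cell (4,4)
  next x-line at t=2.5887, next y-line at t=0.5694; Δt_x=3.8637, Δt_y=1.0353
    y: enter (4,5) at t=0.5694 ← occupied
  → r_3 = 0.5694
beam 4: φ=90°, α=150°
  dir = (cos 150°, sin 150°) = (-0.8660, 0.5000); from cell (4,4)
  next x-line at t=0.7736, next y-line at t=1.1000; Δt_x=1.1547, Δt_y=2.0000
    x: enter (3,4) at t=0.7736
    y: enter (3,5) at t=1.1000
    x: enter (2,5) at t=1.9283 ← occupied
  → r_4 = 1.9283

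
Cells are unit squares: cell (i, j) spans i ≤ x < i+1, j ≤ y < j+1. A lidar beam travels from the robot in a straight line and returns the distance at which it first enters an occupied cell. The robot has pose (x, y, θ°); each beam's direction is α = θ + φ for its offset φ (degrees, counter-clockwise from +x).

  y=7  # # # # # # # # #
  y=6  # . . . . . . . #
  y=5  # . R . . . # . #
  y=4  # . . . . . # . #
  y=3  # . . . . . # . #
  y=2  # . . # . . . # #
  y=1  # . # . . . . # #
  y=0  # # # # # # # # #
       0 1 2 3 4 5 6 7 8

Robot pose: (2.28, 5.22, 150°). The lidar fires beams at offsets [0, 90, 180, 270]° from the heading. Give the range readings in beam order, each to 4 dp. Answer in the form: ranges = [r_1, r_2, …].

ranges = [1.4780, 2.5600, 4.2955, 2.0554]

beam 1: φ=0°, α=150°
  direction (-0.8660, 0.5000); cell (2,5); t to first gridline: x 0.3233, y 1.5600 (then +1.1547 / +2.0000)
    (1,5) via x @ 0.3233
    (0,5) via x @ 1.4780  # hit
  → r_1 = 1.4780
beam 2: φ=90°, α=240°
  direction (-0.5000, -0.8660); cell (2,5); t to first gridline: x 0.5600, y 0.2540 (then +2.0000 / +1.1547)
    (2,4) via y @ 0.2540
    (1,4) via x @ 0.5600
    (1,3) via y @ 1.4087
    (0,3) via x @ 2.5600  # hit
  → r_2 = 2.5600
beam 3: φ=180°, α=330°
  direction (0.8660, -0.5000); cell (2,5); t to first gridline: x 0.8314, y 0.4400 (then +1.1547 / +2.0000)
    (2,4) via y @ 0.4400
    (3,4) via x @ 0.8314
    (4,4) via x @ 1.9861
    (4,3) via y @ 2.4400
    (5,3) via x @ 3.1408
    (6,3) via x @ 4.2955  # hit
  → r_3 = 4.2955
beam 4: φ=270°, α=60°
  direction (0.5000, 0.8660); cell (2,5); t to first gridline: x 1.4400, y 0.9007 (then +2.0000 / +1.1547)
    (2,6) via y @ 0.9007
    (3,6) via x @ 1.4400
    (3,7) via y @ 2.0554  # hit
  → r_4 = 2.0554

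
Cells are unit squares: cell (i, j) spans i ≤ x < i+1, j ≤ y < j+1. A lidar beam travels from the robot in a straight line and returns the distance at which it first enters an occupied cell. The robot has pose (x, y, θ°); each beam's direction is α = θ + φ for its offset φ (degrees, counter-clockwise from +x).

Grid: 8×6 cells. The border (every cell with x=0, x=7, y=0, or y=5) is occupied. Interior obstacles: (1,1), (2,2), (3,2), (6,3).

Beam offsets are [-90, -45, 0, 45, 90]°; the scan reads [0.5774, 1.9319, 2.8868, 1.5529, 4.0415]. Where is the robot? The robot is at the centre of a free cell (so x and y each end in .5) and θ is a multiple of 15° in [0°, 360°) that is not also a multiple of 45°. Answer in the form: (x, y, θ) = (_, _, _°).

Enumerate (i+0.5, j+0.5, θ) over the 20 free cells and 16 admissible headings. For each, cast all 5 beams and compare to the given ranges.
  (4.5, 1.5, 330°): beam 2 = 0.5176 ≠ 1.9319 ✗
  (3.5, 4.5, 300°): beam 1 = 2.8868 ≠ 0.5774 ✗
  (2.5, 1.5, 210°): beam 2 = 0.5176 ≠ 1.9319 ✗
  …
  (3.5, 4.5, 210°): r_1=0.5774, r_2=1.9319, r_3=2.8868, r_4=1.5529, r_5=4.0415 — all match ✓
No second candidate reproduces the full scan.

(x, y, θ) = (3.5, 4.5, 210°)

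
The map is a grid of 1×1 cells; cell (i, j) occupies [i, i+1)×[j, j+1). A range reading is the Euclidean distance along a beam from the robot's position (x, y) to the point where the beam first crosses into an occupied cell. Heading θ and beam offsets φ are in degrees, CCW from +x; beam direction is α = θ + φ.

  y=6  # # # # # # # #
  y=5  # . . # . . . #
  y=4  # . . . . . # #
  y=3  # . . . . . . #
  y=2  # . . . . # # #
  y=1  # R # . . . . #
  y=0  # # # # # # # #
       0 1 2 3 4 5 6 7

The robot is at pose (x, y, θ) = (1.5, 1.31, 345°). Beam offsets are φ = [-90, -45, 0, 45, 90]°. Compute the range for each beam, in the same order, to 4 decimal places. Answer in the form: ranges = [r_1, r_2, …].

ranges = [0.3209, 0.3580, 0.5176, 0.5774, 4.8554]

beam 1: φ=-90°, α=255°
  dir = (cos 255°, sin 255°) = (-0.2588, -0.9659); from cell (1,1)
  next x-line at t=1.9319, next y-line at t=0.3209; Δt_x=3.8637, Δt_y=1.0353
    y: enter (1,0) at t=0.3209 ← occupied
  → r_1 = 0.3209
beam 2: φ=-45°, α=300°
  dir = (cos 300°, sin 300°) = (0.5000, -0.8660); from cell (1,1)
  next x-line at t=1.0000, next y-line at t=0.3580; Δt_x=2.0000, Δt_y=1.1547
    y: enter (1,0) at t=0.3580 ← occupied
  → r_2 = 0.3580
beam 3: φ=0°, α=345°
  dir = (cos 345°, sin 345°) = (0.9659, -0.2588); from cell (1,1)
  next x-line at t=0.5176, next y-line at t=1.1977; Δt_x=1.0353, Δt_y=3.8637
    x: enter (2,1) at t=0.5176 ← occupied
  → r_3 = 0.5176
beam 4: φ=45°, α=30°
  dir = (cos 30°, sin 30°) = (0.8660, 0.5000); from cell (1,1)
  next x-line at t=0.5774, next y-line at t=1.3800; Δt_x=1.1547, Δt_y=2.0000
    x: enter (2,1) at t=0.5774 ← occupied
  → r_4 = 0.5774
beam 5: φ=90°, α=75°
  dir = (cos 75°, sin 75°) = (0.2588, 0.9659); from cell (1,1)
  next x-line at t=1.9319, next y-line at t=0.7143; Δt_x=3.8637, Δt_y=1.0353
    y: enter (1,2) at t=0.7143
    y: enter (1,3) at t=1.7496
    x: enter (2,3) at t=1.9319
    y: enter (2,4) at t=2.7849
    y: enter (2,5) at t=3.8202
    y: enter (2,6) at t=4.8554 ← occupied
  → r_5 = 4.8554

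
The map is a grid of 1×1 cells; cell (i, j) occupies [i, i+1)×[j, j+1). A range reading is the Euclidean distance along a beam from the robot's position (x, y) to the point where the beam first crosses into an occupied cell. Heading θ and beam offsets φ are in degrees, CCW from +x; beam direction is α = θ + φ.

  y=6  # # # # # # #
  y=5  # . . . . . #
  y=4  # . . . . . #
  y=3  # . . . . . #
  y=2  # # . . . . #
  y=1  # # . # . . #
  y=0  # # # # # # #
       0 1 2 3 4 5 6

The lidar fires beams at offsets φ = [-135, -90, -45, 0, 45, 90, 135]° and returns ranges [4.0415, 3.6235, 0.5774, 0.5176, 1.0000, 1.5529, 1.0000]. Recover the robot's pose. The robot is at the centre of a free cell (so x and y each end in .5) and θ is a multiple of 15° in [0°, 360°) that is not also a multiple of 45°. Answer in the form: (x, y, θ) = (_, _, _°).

Enumerate (i+0.5, j+0.5, θ) over the 22 free cells and 16 admissible headings. For each, cast all 7 beams and compare to the given ranges.
  (2.5, 4.5, 300°): beam 1 = 1.5529 ≠ 4.0415 ✗
  (5.5, 3.5, 120°): beam 1 = 0.5176 ≠ 4.0415 ✗
  (3.5, 3.5, 285°): beam 1 = 2.8868 ≠ 4.0415 ✗
  (4.5, 2.5, 75°): beam 1 = 1.7321 ≠ 4.0415 ✗
  …
  (2.5, 2.5, 195°): r_1=4.0415, r_2=3.6235, r_3=0.5774, r_4=0.5176, r_5=1.0000, r_6=1.5529, r_7=1.0000 — all match ✓
Only this pose fits every beam.

(x, y, θ) = (2.5, 2.5, 195°)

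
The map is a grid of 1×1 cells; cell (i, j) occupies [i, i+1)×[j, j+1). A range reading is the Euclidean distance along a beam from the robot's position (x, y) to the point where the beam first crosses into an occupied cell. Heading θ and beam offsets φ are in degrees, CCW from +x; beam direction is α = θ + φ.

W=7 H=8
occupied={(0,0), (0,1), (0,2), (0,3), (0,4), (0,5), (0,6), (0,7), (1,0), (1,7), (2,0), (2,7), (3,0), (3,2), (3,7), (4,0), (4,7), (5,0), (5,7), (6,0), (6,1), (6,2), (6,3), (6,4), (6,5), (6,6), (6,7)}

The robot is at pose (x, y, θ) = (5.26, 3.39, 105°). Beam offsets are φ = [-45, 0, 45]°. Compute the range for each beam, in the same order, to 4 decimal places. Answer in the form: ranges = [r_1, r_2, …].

beam 1: φ=-45°, α=60°
  dir = (cos 60°, sin 60°) = (0.5000, 0.8660); from cell (5,3)
  next x-line at t=1.4800, next y-line at t=0.7044; Δt_x=2.0000, Δt_y=1.1547
    y: enter (5,4) at t=0.7044
    x: enter (6,4) at t=1.4800 ← occupied
  → r_1 = 1.4800
beam 2: φ=0°, α=105°
  dir = (cos 105°, sin 105°) = (-0.2588, 0.9659); from cell (5,3)
  next x-line at t=1.0046, next y-line at t=0.6315; Δt_x=3.8637, Δt_y=1.0353
    y: enter (5,4) at t=0.6315
    x: enter (4,4) at t=1.0046
    y: enter (4,5) at t=1.6668
    y: enter (4,6) at t=2.7021
    y: enter (4,7) at t=3.7373 ← occupied
  → r_2 = 3.7373
beam 3: φ=45°, α=150°
  dir = (cos 150°, sin 150°) = (-0.8660, 0.5000); from cell (5,3)
  next x-line at t=0.3002, next y-line at t=1.2200; Δt_x=1.1547, Δt_y=2.0000
    x: enter (4,3) at t=0.3002
    y: enter (4,4) at t=1.2200
    x: enter (3,4) at t=1.4549
    x: enter (2,4) at t=2.6096
    y: enter (2,5) at t=3.2200
    x: enter (1,5) at t=3.7643
    x: enter (0,5) at t=4.9190 ← occupied
  → r_3 = 4.9190

ranges = [1.4800, 3.7373, 4.9190]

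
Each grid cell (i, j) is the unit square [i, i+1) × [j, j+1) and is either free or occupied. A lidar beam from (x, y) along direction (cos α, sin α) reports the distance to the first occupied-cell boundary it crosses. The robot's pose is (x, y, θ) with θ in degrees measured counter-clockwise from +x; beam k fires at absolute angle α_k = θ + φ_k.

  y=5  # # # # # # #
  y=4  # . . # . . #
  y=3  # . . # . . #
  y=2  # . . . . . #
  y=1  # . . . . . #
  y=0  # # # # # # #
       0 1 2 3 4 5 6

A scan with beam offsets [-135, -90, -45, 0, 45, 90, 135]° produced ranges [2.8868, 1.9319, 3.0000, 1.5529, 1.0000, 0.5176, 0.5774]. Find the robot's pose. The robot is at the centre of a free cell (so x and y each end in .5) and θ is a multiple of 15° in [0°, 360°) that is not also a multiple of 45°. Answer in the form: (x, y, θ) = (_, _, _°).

Candidates: 18 free-cell centres × 16 headings = 288 poses. Raycast each; keep the one whose scan matches to 4 dp.
  (2.5, 4.5, 105°): beam 1 = 0.5774 ≠ 2.8868 ✗
  (1.5, 2.5, 150°): beam 1 = 1.9319 ≠ 2.8868 ✗
  (1.5, 4.5, 105°): beam 1 = 1.7321 ≠ 2.8868 ✗
  (5.5, 3.5, 15°): beam 3 = 0.5774 ≠ 3.0000 ✗
  …
  (5.5, 2.5, 255°): r_1=2.8868, r_2=1.9319, r_3=3.0000, r_4=1.5529, r_5=1.0000, r_6=0.5176, r_7=0.5774 — all match ✓
No second candidate reproduces the full scan.

(x, y, θ) = (5.5, 2.5, 255°)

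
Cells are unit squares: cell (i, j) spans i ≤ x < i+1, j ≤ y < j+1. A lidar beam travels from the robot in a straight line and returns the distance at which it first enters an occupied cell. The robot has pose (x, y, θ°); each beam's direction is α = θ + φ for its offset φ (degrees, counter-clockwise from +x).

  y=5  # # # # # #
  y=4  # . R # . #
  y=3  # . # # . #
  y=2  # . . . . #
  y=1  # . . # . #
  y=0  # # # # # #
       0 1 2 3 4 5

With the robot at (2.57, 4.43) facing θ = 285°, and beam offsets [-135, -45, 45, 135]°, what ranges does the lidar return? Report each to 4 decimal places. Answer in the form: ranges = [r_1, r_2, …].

beam 1: φ=-135°, α=150°
  dir = (cos 150°, sin 150°) = (-0.8660, 0.5000); from cell (2,4)
  next x-line at t=0.6582, next y-line at t=1.1400; Δt_x=1.1547, Δt_y=2.0000
    x: enter (1,4) at t=0.6582
    y: enter (1,5) at t=1.1400 ← occupied
  → r_1 = 1.1400
beam 2: φ=-45°, α=240°
  dir = (cos 240°, sin 240°) = (-0.5000, -0.8660); from cell (2,4)
  next x-line at t=1.1400, next y-line at t=0.4965; Δt_x=2.0000, Δt_y=1.1547
    y: enter (2,3) at t=0.4965 ← occupied
  → r_2 = 0.4965
beam 3: φ=45°, α=330°
  dir = (cos 330°, sin 330°) = (0.8660, -0.5000); from cell (2,4)
  next x-line at t=0.4965, next y-line at t=0.8600; Δt_x=1.1547, Δt_y=2.0000
    x: enter (3,4) at t=0.4965 ← occupied
  → r_3 = 0.4965
beam 4: φ=135°, α=60°
  dir = (cos 60°, sin 60°) = (0.5000, 0.8660); from cell (2,4)
  next x-line at t=0.8600, next y-line at t=0.6582; Δt_x=2.0000, Δt_y=1.1547
    y: enter (2,5) at t=0.6582 ← occupied
  → r_4 = 0.6582

ranges = [1.1400, 0.4965, 0.4965, 0.6582]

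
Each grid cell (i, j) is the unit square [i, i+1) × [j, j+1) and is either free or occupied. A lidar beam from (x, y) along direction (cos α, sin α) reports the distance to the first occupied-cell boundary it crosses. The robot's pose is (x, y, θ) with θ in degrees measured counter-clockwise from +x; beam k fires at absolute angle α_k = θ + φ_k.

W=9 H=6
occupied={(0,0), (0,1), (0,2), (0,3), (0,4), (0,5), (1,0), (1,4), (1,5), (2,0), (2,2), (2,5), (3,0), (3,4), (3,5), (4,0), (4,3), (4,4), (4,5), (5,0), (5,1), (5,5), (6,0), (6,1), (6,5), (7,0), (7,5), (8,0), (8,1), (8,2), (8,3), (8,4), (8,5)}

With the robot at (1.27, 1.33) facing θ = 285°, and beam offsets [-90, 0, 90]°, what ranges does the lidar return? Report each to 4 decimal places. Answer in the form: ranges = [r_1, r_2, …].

beam 1: φ=-90°, α=195°
  d=(-0.9659,-0.2588)  start (1,1)  tX=0.2795 tY=1.2750  stride 1/|dx|=1.0353 1/|dy|=3.8637
    cross x-line → (0,1), t=0.2795 (wall)
  → r_1 = 0.2795
beam 2: φ=0°, α=285°
  d=(0.2588,-0.9659)  start (1,1)  tX=2.8205 tY=0.3416  stride 1/|dx|=3.8637 1/|dy|=1.0353
    cross y-line → (1,0), t=0.3416 (wall)
  → r_2 = 0.3416
beam 3: φ=90°, α=15°
  d=(0.9659,0.2588)  start (1,1)  tX=0.7558 tY=2.5887  stride 1/|dx|=1.0353 1/|dy|=3.8637
    cross x-line → (2,1), t=0.7558
    cross x-line → (3,1), t=1.7910
    cross y-line → (3,2), t=2.5887
    cross x-line → (4,2), t=2.8263
    cross x-line → (5,2), t=3.8616
    cross x-line → (6,2), t=4.8969
    cross x-line → (7,2), t=5.9321
    cross y-line → (7,3), t=6.4524
    cross x-line → (8,3), t=6.9674 (wall)
  → r_3 = 6.9674

ranges = [0.2795, 0.3416, 6.9674]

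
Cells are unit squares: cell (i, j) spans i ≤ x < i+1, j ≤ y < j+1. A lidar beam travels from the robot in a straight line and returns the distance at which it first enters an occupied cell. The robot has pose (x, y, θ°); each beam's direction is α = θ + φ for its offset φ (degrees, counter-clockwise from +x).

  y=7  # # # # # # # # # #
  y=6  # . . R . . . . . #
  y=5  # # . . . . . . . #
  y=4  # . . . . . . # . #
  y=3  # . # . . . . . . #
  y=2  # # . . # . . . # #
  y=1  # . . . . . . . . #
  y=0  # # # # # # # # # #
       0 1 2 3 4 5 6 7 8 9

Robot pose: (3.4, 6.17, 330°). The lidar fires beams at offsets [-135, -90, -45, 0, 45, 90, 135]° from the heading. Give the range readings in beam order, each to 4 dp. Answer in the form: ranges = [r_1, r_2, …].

ranges = [1.4494, 2.5057, 3.2818, 4.1569, 3.2069, 0.9584, 0.8593]

beam 1: φ=-135°, α=195°
  dir = (cos 195°, sin 195°) = (-0.9659, -0.2588); from cell (3,6)
  next x-line at t=0.4141, next y-line at t=0.6568; Δt_x=1.0353, Δt_y=3.8637
    x: enter (2,6) at t=0.4141
    y: enter (2,5) at t=0.6568
    x: enter (1,5) at t=1.4494 ← occupied
  → r_1 = 1.4494
beam 2: φ=-90°, α=240°
  dir = (cos 240°, sin 240°) = (-0.5000, -0.8660); from cell (3,6)
  next x-line at t=0.8000, next y-line at t=0.1963; Δt_x=2.0000, Δt_y=1.1547
    y: enter (3,5) at t=0.1963
    x: enter (2,5) at t=0.8000
    y: enter (2,4) at t=1.3510
    y: enter (2,3) at t=2.5057 ← occupied
  → r_2 = 2.5057
beam 3: φ=-45°, α=285°
  dir = (cos 285°, sin 285°) = (0.2588, -0.9659); from cell (3,6)
  next x-line at t=2.3182, next y-line at t=0.1760; Δt_x=3.8637, Δt_y=1.0353
    y: enter (3,5) at t=0.1760
    y: enter (3,4) at t=1.2113
    y: enter (3,3) at t=2.2465
    x: enter (4,3) at t=2.3182
    y: enter (4,2) at t=3.2818 ← occupied
  → r_3 = 3.2818
beam 4: φ=0°, α=330°
  dir = (cos 330°, sin 330°) = (0.8660, -0.5000); from cell (3,6)
  next x-line at t=0.6928, next y-line at t=0.3400; Δt_x=1.1547, Δt_y=2.0000
    y: enter (3,5) at t=0.3400
    x: enter (4,5) at t=0.6928
    x: enter (5,5) at t=1.8475
    y: enter (5,4) at t=2.3400
    x: enter (6,4) at t=3.0022
    x: enter (7,4) at t=4.1569 ← occupied
  → r_4 = 4.1569
beam 5: φ=45°, α=15°
  dir = (cos 15°, sin 15°) = (0.9659, 0.2588); from cell (3,6)
  next x-line at t=0.6212, next y-line at t=3.2069; Δt_x=1.0353, Δt_y=3.8637
    x: enter (4,6) at t=0.6212
    x: enter (5,6) at t=1.6564
    x: enter (6,6) at t=2.6917
    y: enter (6,7) at t=3.2069 ← occupied
  → r_5 = 3.2069
beam 6: φ=90°, α=60°
  dir = (cos 60°, sin 60°) = (0.5000, 0.8660); from cell (3,6)
  next x-line at t=1.2000, next y-line at t=0.9584; Δt_x=2.0000, Δt_y=1.1547
    y: enter (3,7) at t=0.9584 ← occupied
  → r_6 = 0.9584
beam 7: φ=135°, α=105°
  dir = (cos 105°, sin 105°) = (-0.2588, 0.9659); from cell (3,6)
  next x-line at t=1.5455, next y-line at t=0.8593; Δt_x=3.8637, Δt_y=1.0353
    y: enter (3,7) at t=0.8593 ← occupied
  → r_7 = 0.8593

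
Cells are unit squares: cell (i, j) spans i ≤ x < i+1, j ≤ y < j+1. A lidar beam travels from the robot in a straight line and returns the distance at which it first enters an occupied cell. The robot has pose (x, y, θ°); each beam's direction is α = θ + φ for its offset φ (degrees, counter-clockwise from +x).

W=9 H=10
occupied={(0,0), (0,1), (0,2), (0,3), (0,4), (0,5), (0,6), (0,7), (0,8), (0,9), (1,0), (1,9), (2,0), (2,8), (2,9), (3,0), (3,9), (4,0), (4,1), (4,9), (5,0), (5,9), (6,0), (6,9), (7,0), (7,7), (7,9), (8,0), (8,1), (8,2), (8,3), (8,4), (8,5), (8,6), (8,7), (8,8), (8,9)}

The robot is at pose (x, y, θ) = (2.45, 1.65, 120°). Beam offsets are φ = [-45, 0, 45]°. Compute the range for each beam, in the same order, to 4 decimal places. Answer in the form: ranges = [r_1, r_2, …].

beam 1: φ=-45°, α=75°
  d=(0.2588,0.9659)  start (2,1)  tX=2.1250 tY=0.3623  stride 1/|dx|=3.8637 1/|dy|=1.0353
    cross y-line → (2,2), t=0.3623
    cross y-line → (2,3), t=1.3976
    cross x-line → (3,3), t=2.1250
    cross y-line → (3,4), t=2.4329
    cross y-line → (3,5), t=3.4682
    cross y-line → (3,6), t=4.5035
    cross y-line → (3,7), t=5.5387
    cross x-line → (4,7), t=5.9887
    cross y-line → (4,8), t=6.5740
    cross y-line → (4,9), t=7.6093 (wall)
  → r_1 = 7.6093
beam 2: φ=0°, α=120°
  d=(-0.5000,0.8660)  start (2,1)  tX=0.9000 tY=0.4041  stride 1/|dx|=2.0000 1/|dy|=1.1547
    cross y-line → (2,2), t=0.4041
    cross x-line → (1,2), t=0.9000
    cross y-line → (1,3), t=1.5588
    cross y-line → (1,4), t=2.7135
    cross x-line → (0,4), t=2.9000 (wall)
  → r_2 = 2.9000
beam 3: φ=45°, α=165°
  d=(-0.9659,0.2588)  start (2,1)  tX=0.4659 tY=1.3523  stride 1/|dx|=1.0353 1/|dy|=3.8637
    cross x-line → (1,1), t=0.4659
    cross y-line → (1,2), t=1.3523
    cross x-line → (0,2), t=1.5012 (wall)
  → r_3 = 1.5012

ranges = [7.6093, 2.9000, 1.5012]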